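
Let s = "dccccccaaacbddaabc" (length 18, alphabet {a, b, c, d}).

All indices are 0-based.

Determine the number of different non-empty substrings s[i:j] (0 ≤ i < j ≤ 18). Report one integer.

145

sorted suffixes:
  #0 SA[0]=7  'aaacbddaabc'
  #1 SA[1]=14  'aabc'
  #2 SA[2]=8  'aacbddaabc'
  #3 SA[3]=15  'abc'
  #4 SA[4]=9  'acbddaabc'
  #5 SA[5]=16  'bc'
  #6 SA[6]=11  'bddaabc'
  #7 SA[7]=17  'c'
  #8 SA[8]=6  'caaacbddaabc'
  #9 SA[9]=10  'cbddaabc'
  #10 SA[10]=5  'ccaaacbddaabc'
  #11 SA[11]=4  'cccaaacbddaabc'
  #12 SA[12]=3  'ccccaaacbddaabc'
  #13 SA[13]=2  'cccccaaacbddaabc'
  #14 SA[14]=1  'ccccccaaacbddaabc'
  #15 SA[15]=13  'daabc'
  #16 SA[16]=0  'dccccccaaacbddaabc'
  #17 SA[17]=12  'ddaabc'

SA = [7, 14, 8, 15, 9, 16, 11, 17, 6, 10, 5, 4, 3, 2, 1, 13, 0, 12]
[i] adj suffixes → lcp
  [1] 7/14 → 2 ('aa')
  [2] 14/8 → 2 ('aa')
  [3] 8/15 → 1 ('a')
  [4] 15/9 → 1 ('a')
  [5] 9/16 → 0 ('')
  [6] 16/11 → 1 ('b')
  [7] 11/17 → 0 ('')
  [8] 17/6 → 1 ('c')
  [9] 6/10 → 1 ('c')
  [10] 10/5 → 1 ('c')
  [11] 5/4 → 2 ('cc')
  [12] 4/3 → 3 ('ccc')
  [13] 3/2 → 4 ('cccc')
  [14] 2/1 → 5 ('ccccc')
  [15] 1/13 → 0 ('')
  [16] 13/0 → 1 ('d')
  [17] 0/12 → 1 ('d')

n(n+1)/2 = 18·19/2 = 171
Σ LCP = 0 + 2 + 2 + 1 + 1 + 0 + 1 + 0 + 1 + 1 + 1 + 2 + 3 + 4 + 5 + 0 + 1 + 1 = 26
distinct = 171 − 26 = 145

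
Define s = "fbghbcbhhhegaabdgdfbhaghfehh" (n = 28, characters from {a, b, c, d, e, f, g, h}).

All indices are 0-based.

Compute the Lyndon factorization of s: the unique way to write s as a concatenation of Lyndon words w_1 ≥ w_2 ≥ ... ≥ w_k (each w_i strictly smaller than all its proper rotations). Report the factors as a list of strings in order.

["f", "bgh", "bcbhhheg", "aabdgdfbhaghfehh"]

emit factor 1: 'f' (i=0, period=1)
emit factor 2: 'bgh' (i=1, period=3)
emit factor 3: 'bcbhhheg' (i=4, period=8)
emit factor 4: 'aabdgdfbhaghfehh' (i=12, period=16)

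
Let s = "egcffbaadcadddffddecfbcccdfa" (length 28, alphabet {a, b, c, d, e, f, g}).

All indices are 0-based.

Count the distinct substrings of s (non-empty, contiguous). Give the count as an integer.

rank→(start, suffix):
  0 → (27, 'a')
  1 → (6, 'aadcadddffddecfbcccdfa')
  2 → (7, 'adcadddffddecfbcccdfa')
  3 → (10, 'adddffddecfbcccdfa')
  4 → (5, 'baadcadddffddecfbcccdfa')
  5 → (21, 'bcccdfa')
  6 → (9, 'cadddffddecfbcccdfa')
  7 → (22, 'cccdfa')
  8 → (23, 'ccdfa')
  9 → (24, 'cdfa')
  10 → (19, 'cfbcccdfa')
  11 → (2, 'cffbaadcadddffddecfbcccdfa')
  12 → (8, 'dcadddffddecfbcccdfa')
  13 → (11, 'dddffddecfbcccdfa')
  14 → (16, 'ddecfbcccdfa')
  15 → (12, 'ddffddecfbcccdfa')
  16 → (17, 'decfbcccdfa')
  17 → (25, 'dfa')
  18 → (13, 'dffddecfbcccdfa')
  19 → (18, 'ecfbcccdfa')
  20 → (0, 'egcffbaadcadddffddecfbcccdfa')
  21 → (26, 'fa')
  22 → (4, 'fbaadcadddffddecfbcccdfa')
  23 → (20, 'fbcccdfa')
  24 → (15, 'fddecfbcccdfa')
  25 → (3, 'ffbaadcadddffddecfbcccdfa')
  26 → (14, 'ffddecfbcccdfa')
  27 → (1, 'gcffbaadcadddffddecfbcccdfa')

SA = [27, 6, 7, 10, 5, 21, 9, 22, 23, 24, 19, 2, 8, 11, 16, 12, 17, 25, 13, 18, 0, 26, 4, 20, 15, 3, 14, 1]
[i] adj suffixes → lcp
  [1] 27/6 → 1 ('a')
  [2] 6/7 → 1 ('a')
  [3] 7/10 → 2 ('ad')
  [4] 10/5 → 0 ('')
  [5] 5/21 → 1 ('b')
  [6] 21/9 → 0 ('')
  [7] 9/22 → 1 ('c')
  [8] 22/23 → 2 ('cc')
  [9] 23/24 → 1 ('c')
  [10] 24/19 → 1 ('c')
  [11] 19/2 → 2 ('cf')
  [12] 2/8 → 0 ('')
  [13] 8/11 → 1 ('d')
  [14] 11/16 → 2 ('dd')
  [15] 16/12 → 2 ('dd')
  [16] 12/17 → 1 ('d')
  [17] 17/25 → 1 ('d')
  [18] 25/13 → 2 ('df')
  [19] 13/18 → 0 ('')
  [20] 18/0 → 1 ('e')
  [21] 0/26 → 0 ('')
  [22] 26/4 → 1 ('f')
  [23] 4/20 → 2 ('fb')
  [24] 20/15 → 1 ('f')
  [25] 15/3 → 1 ('f')
  [26] 3/14 → 2 ('ff')
  [27] 14/1 → 0 ('')

n(n+1)/2 = 28·29/2 = 406
Σ LCP = 0 + 1 + 1 + 2 + 0 + 1 + 0 + 1 + 2 + 1 + 1 + 2 + 0 + 1 + 2 + 2 + 1 + 1 + 2 + 0 + 1 + 0 + 1 + 2 + 1 + 1 + 2 + 0 = 29
distinct = 406 − 29 = 377

377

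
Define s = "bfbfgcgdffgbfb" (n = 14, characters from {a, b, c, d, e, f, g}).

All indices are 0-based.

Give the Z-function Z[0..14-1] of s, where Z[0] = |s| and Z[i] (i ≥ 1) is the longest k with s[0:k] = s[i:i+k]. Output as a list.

[14, 0, 2, 0, 0, 0, 0, 0, 0, 0, 0, 3, 0, 1]

Z[0]=14
i=1: outside box; Z[1]=0
i=2: outside box; Z[2]=2 scan→box=[2,4)
i=3: min(r-i=1, Z[1]=0)=0; Z[3]=0
i=4: outside box; Z[4]=0
i=5: outside box; Z[5]=0
i=6: outside box; Z[6]=0
i=7: outside box; Z[7]=0
i=8: outside box; Z[8]=0
i=9: outside box; Z[9]=0
i=10: outside box; Z[10]=0
i=11: outside box; Z[11]=3 scan→box=[11,14)
i=12: min(r-i=2, Z[1]=0)=0; Z[12]=0
i=13: min(r-i=1, Z[2]=2)=1; Z[13]=1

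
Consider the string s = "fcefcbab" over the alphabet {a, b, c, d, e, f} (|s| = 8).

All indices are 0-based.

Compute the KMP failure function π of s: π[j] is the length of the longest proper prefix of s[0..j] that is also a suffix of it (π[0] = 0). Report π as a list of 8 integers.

π[0] = 0
j=1 s[j]='c': π[1]=0 (border '')
j=2 s[j]='e': π[2]=0 (border '')
j=3 s[j]='f': π[3]=1 (border 'f')
j=4 s[j]='c': π[4]=2 (border 'fc')
j=5 s[j]='b': k: 2→0; π[5]=0 (border '')
j=6 s[j]='a': π[6]=0 (border '')
j=7 s[j]='b': π[7]=0 (border '')

[0, 0, 0, 1, 2, 0, 0, 0]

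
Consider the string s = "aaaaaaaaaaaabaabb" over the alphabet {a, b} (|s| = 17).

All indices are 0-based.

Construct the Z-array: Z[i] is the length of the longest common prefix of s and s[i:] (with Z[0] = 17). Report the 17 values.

Z[0]=17
i=1: i≥r, start 0; Z[1]=11 grow→box=[1,12)
i=2: min(r-i=10, Z[1]=11)=10; Z[2]=10
i=3: min(r-i=9, Z[2]=10)=9; Z[3]=9
i=4: min(r-i=8, Z[3]=9)=8; Z[4]=8
i=5: min(r-i=7, Z[4]=8)=7; Z[5]=7
i=6: min(r-i=6, Z[5]=7)=6; Z[6]=6
i=7: min(r-i=5, Z[6]=6)=5; Z[7]=5
i=8: min(r-i=4, Z[7]=5)=4; Z[8]=4
i=9: min(r-i=3, Z[8]=4)=3; Z[9]=3
i=10: min(r-i=2, Z[9]=3)=2; Z[10]=2
i=11: min(r-i=1, Z[10]=2)=1; Z[11]=1
i=12: i≥r, start 0; Z[12]=0
i=13: i≥r, start 0; Z[13]=2 grow→box=[13,15)
i=14: min(r-i=1, Z[1]=11)=1; Z[14]=1
i=15: i≥r, start 0; Z[15]=0
i=16: i≥r, start 0; Z[16]=0

[17, 11, 10, 9, 8, 7, 6, 5, 4, 3, 2, 1, 0, 2, 1, 0, 0]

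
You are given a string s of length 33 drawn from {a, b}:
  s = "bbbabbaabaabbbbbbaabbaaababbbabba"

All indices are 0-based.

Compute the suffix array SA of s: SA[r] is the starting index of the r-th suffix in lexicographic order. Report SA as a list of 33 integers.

[32, 21, 6, 22, 17, 9, 7, 23, 29, 18, 3, 25, 10, 31, 20, 5, 16, 8, 28, 2, 24, 30, 19, 4, 15, 27, 1, 14, 26, 0, 13, 12, 11]

rank | idx | suffix
   0 |  32 | a
   1 |  21 | aaababbbabba
   2 |   6 | aabaabbbbbbaabbaaababbbabba
   3 |  22 | aababbbabba
   4 |  17 | aabbaaababbbabba
   5 |   9 | aabbbbbbaabbaaababbbabba
   6 |   7 | abaabbbbbbaabbaaababbbabba
   7 |  23 | ababbbabba
   8 |  29 | abba
   9 |  18 | abbaaababbbabba
  10 |   3 | abbaabaabbbbbbaabbaaababbbabba
  11 |  25 | abbbabba
  12 |  10 | abbbbbbaabbaaababbbabba
  13 |  31 | ba
  14 |  20 | baaababbbabba
  15 |   5 | baabaabbbbbbaabbaaababbbabba
  16 |  16 | baabbaaababbbabba
  17 |   8 | baabbbbbbaabbaaababbbabba
  18 |  28 | babba
  19 |   2 | babbaabaabbbbbbaabbaaababbbabba
  20 |  24 | babbbabba
  21 |  30 | bba
  22 |  19 | bbaaababbbabba
  23 |   4 | bbaabaabbbbbbaabbaaababbbabba
  24 |  15 | bbaabbaaababbbabba
  25 |  27 | bbabba
  26 |   1 | bbabbaabaabbbbbbaabbaaababbbabba
  27 |  14 | bbbaabbaaababbbabba
  28 |  26 | bbbabba
  29 |   0 | bbbabbaabaabbbbbbaabbaaababbbabba
  30 |  13 | bbbbaabbaaababbbabba
  31 |  12 | bbbbbaabbaaababbbabba
  32 |  11 | bbbbbbaabbaaababbbabba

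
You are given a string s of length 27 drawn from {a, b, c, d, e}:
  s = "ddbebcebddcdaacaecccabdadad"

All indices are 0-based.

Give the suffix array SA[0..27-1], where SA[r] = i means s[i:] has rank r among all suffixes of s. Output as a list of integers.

[12, 20, 13, 25, 23, 15, 4, 21, 7, 2, 19, 14, 18, 17, 10, 5, 26, 11, 24, 22, 1, 9, 0, 8, 3, 6, 16]

rank | idx | suffix
   0 |  12 | aacaecccabdadad
   1 |  20 | abdadad
   2 |  13 | acaecccabdadad
   3 |  25 | ad
   4 |  23 | adad
   5 |  15 | aecccabdadad
   6 |   4 | bcebddcdaacaecccabdadad
   7 |  21 | bdadad
   8 |   7 | bddcdaacaecccabdadad
   9 |   2 | bebcebddcdaacaecccabdadad
  10 |  19 | cabdadad
  11 |  14 | caecccabdadad
  12 |  18 | ccabdadad
  13 |  17 | cccabdadad
  14 |  10 | cdaacaecccabdadad
  15 |   5 | cebddcdaacaecccabdadad
  16 |  26 | d
  17 |  11 | daacaecccabdadad
  18 |  24 | dad
  19 |  22 | dadad
  20 |   1 | dbebcebddcdaacaecccabdadad
  21 |   9 | dcdaacaecccabdadad
  22 |   0 | ddbebcebddcdaacaecccabdadad
  23 |   8 | ddcdaacaecccabdadad
  24 |   3 | ebcebddcdaacaecccabdadad
  25 |   6 | ebddcdaacaecccabdadad
  26 |  16 | ecccabdadad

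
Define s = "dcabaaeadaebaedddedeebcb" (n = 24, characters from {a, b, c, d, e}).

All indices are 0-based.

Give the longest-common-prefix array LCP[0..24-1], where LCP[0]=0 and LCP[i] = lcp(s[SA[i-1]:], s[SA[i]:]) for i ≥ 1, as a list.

sorted suffixes:
  #0 SA[0]=4  'aaeadaebaedddedeebcb'
  #1 SA[1]=2  'abaaeadaebaedddedeebcb'
  #2 SA[2]=7  'adaebaedddedeebcb'
  #3 SA[3]=5  'aeadaebaedddedeebcb'
  #4 SA[4]=9  'aebaedddedeebcb'
  #5 SA[5]=12  'aedddedeebcb'
  #6 SA[6]=23  'b'
  #7 SA[7]=3  'baaeadaebaedddedeebcb'
  #8 SA[8]=11  'baedddedeebcb'
  #9 SA[9]=21  'bcb'
  #10 SA[10]=1  'cabaaeadaebaedddedeebcb'
  #11 SA[11]=22  'cb'
  #12 SA[12]=8  'daebaedddedeebcb'
  #13 SA[13]=0  'dcabaaeadaebaedddedeebcb'
  #14 SA[14]=14  'dddedeebcb'
  #15 SA[15]=15  'ddedeebcb'
  #16 SA[16]=16  'dedeebcb'
  #17 SA[17]=18  'deebcb'
  #18 SA[18]=6  'eadaebaedddedeebcb'
  #19 SA[19]=10  'ebaedddedeebcb'
  #20 SA[20]=20  'ebcb'
  #21 SA[21]=13  'edddedeebcb'
  #22 SA[22]=17  'edeebcb'
  #23 SA[23]=19  'eebcb'

SA = [4, 2, 7, 5, 9, 12, 23, 3, 11, 21, 1, 22, 8, 0, 14, 15, 16, 18, 6, 10, 20, 13, 17, 19]
i: (SA[i-1],SA[i]) lcp shared
  1: (4,2) 1 'a'
  2: (2,7) 1 'a'
  3: (7,5) 1 'a'
  4: (5,9) 2 'ae'
  5: (9,12) 2 'ae'
  6: (12,23) 0 ''
  7: (23,3) 1 'b'
  8: (3,11) 2 'ba'
  9: (11,21) 1 'b'
  10: (21,1) 0 ''
  11: (1,22) 1 'c'
  12: (22,8) 0 ''
  13: (8,0) 1 'd'
  14: (0,14) 1 'd'
  15: (14,15) 2 'dd'
  16: (15,16) 1 'd'
  17: (16,18) 2 'de'
  18: (18,6) 0 ''
  19: (6,10) 1 'e'
  20: (10,20) 2 'eb'
  21: (20,13) 1 'e'
  22: (13,17) 2 'ed'
  23: (17,19) 1 'e'

[0, 1, 1, 1, 2, 2, 0, 1, 2, 1, 0, 1, 0, 1, 1, 2, 1, 2, 0, 1, 2, 1, 2, 1]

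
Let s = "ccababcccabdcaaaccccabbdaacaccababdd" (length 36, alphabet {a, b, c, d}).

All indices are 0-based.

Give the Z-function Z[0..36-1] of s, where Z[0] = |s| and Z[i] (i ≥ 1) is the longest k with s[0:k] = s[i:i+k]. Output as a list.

Z[0]=36
i=1: outside box; Z[1]=1 extend→box=[1,2)
i=2: outside box; Z[2]=0
i=3: outside box; Z[3]=0
i=4: outside box; Z[4]=0
i=5: outside box; Z[5]=0
i=6: outside box; Z[6]=2 extend→box=[6,8)
i=7: min(r-i=1, Z[1]=1)=1; Z[7]=4 extend→box=[7,11)
i=8: min(r-i=3, Z[1]=1)=1; Z[8]=1
i=9: min(r-i=2, Z[2]=0)=0; Z[9]=0
i=10: min(r-i=1, Z[3]=0)=0; Z[10]=0
i=11: outside box; Z[11]=0
i=12: outside box; Z[12]=1 extend→box=[12,13)
i=13: outside box; Z[13]=0
i=14: outside box; Z[14]=0
i=15: outside box; Z[15]=0
i=16: outside box; Z[16]=2 extend→box=[16,18)
i=17: min(r-i=1, Z[1]=1)=1; Z[17]=2 extend→box=[17,19)
i=18: min(r-i=1, Z[1]=1)=1; Z[18]=4 extend→box=[18,22)
i=19: min(r-i=3, Z[1]=1)=1; Z[19]=1
i=20: min(r-i=2, Z[2]=0)=0; Z[20]=0
i=21: min(r-i=1, Z[3]=0)=0; Z[21]=0
i=22: outside box; Z[22]=0
i=23: outside box; Z[23]=0
i=24: outside box; Z[24]=0
i=25: outside box; Z[25]=0
i=26: outside box; Z[26]=1 extend→box=[26,27)
i=27: outside box; Z[27]=0
i=28: outside box; Z[28]=6 extend→box=[28,34)
i=29: min(r-i=5, Z[1]=1)=1; Z[29]=1
i=30: min(r-i=4, Z[2]=0)=0; Z[30]=0
i=31: min(r-i=3, Z[3]=0)=0; Z[31]=0
i=32: min(r-i=2, Z[4]=0)=0; Z[32]=0
i=33: min(r-i=1, Z[5]=0)=0; Z[33]=0
i=34: outside box; Z[34]=0
i=35: outside box; Z[35]=0

[36, 1, 0, 0, 0, 0, 2, 4, 1, 0, 0, 0, 1, 0, 0, 0, 2, 2, 4, 1, 0, 0, 0, 0, 0, 0, 1, 0, 6, 1, 0, 0, 0, 0, 0, 0]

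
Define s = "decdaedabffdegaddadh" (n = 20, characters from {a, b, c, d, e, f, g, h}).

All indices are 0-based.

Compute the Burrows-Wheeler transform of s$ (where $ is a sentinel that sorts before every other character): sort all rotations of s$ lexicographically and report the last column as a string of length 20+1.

hdgddaeedca$fadadfbed

rank  rotation               last
    0  $decdaedabffdegaddadh  h
    1  abffdegaddadh$decdaed  d
    2  addadh$decdaedabffdeg  g
    3  adh$decdaedabffdegadd  d
    4  aedabffdegaddadh$decd  d
    5  bffdegaddadh$decdaeda  a
    6  cdaedabffdegaddadh$de  e
    7  dabffdegaddadh$decdae  e
    8  dadh$decdaedabffdegad  d
    9  daedabffdegaddadh$dec  c
   10  ddadh$decdaedabffdega  a
   11  decdaedabffdegaddadh$  $
   12  degaddadh$decdaedabff  f
   13  dh$decdaedabffdegadda  a
   14  ecdaedabffdegaddadh$d  d
   15  edabffdegaddadh$decda  a
   16  egaddadh$decdaedabffd  d
   17  fdegaddadh$decdaedabf  f
   18  ffdegaddadh$decdaedab  b
   19  gaddadh$decdaedabffde  e
   20  h$decdaedabffdegaddad  d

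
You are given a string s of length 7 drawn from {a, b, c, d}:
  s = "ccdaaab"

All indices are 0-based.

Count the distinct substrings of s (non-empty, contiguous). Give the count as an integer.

24

rank | idx | suffix
   0 |   3 | aaab
   1 |   4 | aab
   2 |   5 | ab
   3 |   6 | b
   4 |   0 | ccdaaab
   5 |   1 | cdaaab
   6 |   2 | daaab

SA = [3, 4, 5, 6, 0, 1, 2]
rank  pair      lcp
   1  s[3:],s[4:]  2  'aa'
   2  s[4:],s[5:]  1  'a'
   3  s[5:],s[6:]  0  ''
   4  s[6:],s[0:]  0  ''
   5  s[0:],s[1:]  1  'c'
   6  s[1:],s[2:]  0  ''

n(n+1)/2 = 7·8/2 = 28
Σ LCP = 0 + 2 + 1 + 0 + 0 + 1 + 0 = 4
distinct = 28 − 4 = 24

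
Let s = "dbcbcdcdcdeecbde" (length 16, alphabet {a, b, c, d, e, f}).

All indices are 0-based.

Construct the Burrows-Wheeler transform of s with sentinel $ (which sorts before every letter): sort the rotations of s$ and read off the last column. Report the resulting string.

rank  rotation           last
    0  $dbcbcdcdcdeecbde  e
    1  bcbcdcdcdeecbde$d  d
    2  bcdcdcdeecbde$dbc  c
    3  bde$dbcbcdcdcdeec  c
    4  cbcdcdcdeecbde$db  b
    5  cbde$dbcbcdcdcdee  e
    6  cdcdcdeecbde$dbcb  b
    7  cdcdeecbde$dbcbcd  d
    8  cdeecbde$dbcbcdcd  d
    9  dbcbcdcdcdeecbde$  $
   10  dcdcdeecbde$dbcbc  c
   11  dcdeecbde$dbcbcdc  c
   12  de$dbcbcdcdcdeecb  b
   13  deecbde$dbcbcdcdc  c
   14  e$dbcbcdcdcdeecbd  d
   15  ecbde$dbcbcdcdcde  e
   16  eecbde$dbcbcdcdcd  d

edccbebdd$ccbcded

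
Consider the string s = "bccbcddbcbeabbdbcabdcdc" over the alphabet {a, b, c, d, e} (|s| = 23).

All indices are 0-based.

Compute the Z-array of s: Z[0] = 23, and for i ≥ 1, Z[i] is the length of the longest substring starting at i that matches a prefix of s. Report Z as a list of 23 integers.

[23, 0, 0, 2, 0, 0, 0, 2, 0, 1, 0, 0, 1, 1, 0, 2, 0, 0, 1, 0, 0, 0, 0]

Z[0]=23
i=1: outside box; Z[1]=0
i=2: outside box; Z[2]=0
i=3: outside box; Z[3]=2 grow→box=[3,5)
i=4: min(r-i=1, Z[1]=0)=0; Z[4]=0
i=5: outside box; Z[5]=0
i=6: outside box; Z[6]=0
i=7: outside box; Z[7]=2 grow→box=[7,9)
i=8: min(r-i=1, Z[1]=0)=0; Z[8]=0
i=9: outside box; Z[9]=1 grow→box=[9,10)
i=10: outside box; Z[10]=0
i=11: outside box; Z[11]=0
i=12: outside box; Z[12]=1 grow→box=[12,13)
i=13: outside box; Z[13]=1 grow→box=[13,14)
i=14: outside box; Z[14]=0
i=15: outside box; Z[15]=2 grow→box=[15,17)
i=16: min(r-i=1, Z[1]=0)=0; Z[16]=0
i=17: outside box; Z[17]=0
i=18: outside box; Z[18]=1 grow→box=[18,19)
i=19: outside box; Z[19]=0
i=20: outside box; Z[20]=0
i=21: outside box; Z[21]=0
i=22: outside box; Z[22]=0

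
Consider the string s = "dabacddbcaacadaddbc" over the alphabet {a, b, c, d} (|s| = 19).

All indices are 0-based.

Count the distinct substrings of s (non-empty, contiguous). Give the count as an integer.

rank→(start, suffix):
  0 → (9, 'aacadaddbc')
  1 → (1, 'abacddbcaacadaddbc')
  2 → (10, 'acadaddbc')
  3 → (3, 'acddbcaacadaddbc')
  4 → (12, 'adaddbc')
  5 → (14, 'addbc')
  6 → (2, 'bacddbcaacadaddbc')
  7 → (17, 'bc')
  8 → (7, 'bcaacadaddbc')
  9 → (18, 'c')
  10 → (8, 'caacadaddbc')
  11 → (11, 'cadaddbc')
  12 → (4, 'cddbcaacadaddbc')
  13 → (0, 'dabacddbcaacadaddbc')
  14 → (13, 'daddbc')
  15 → (16, 'dbc')
  16 → (6, 'dbcaacadaddbc')
  17 → (15, 'ddbc')
  18 → (5, 'ddbcaacadaddbc')

SA = [9, 1, 10, 3, 12, 14, 2, 17, 7, 18, 8, 11, 4, 0, 13, 16, 6, 15, 5]
i: (SA[i-1],SA[i]) lcp shared
  1: (9,1) 1 'a'
  2: (1,10) 1 'a'
  3: (10,3) 2 'ac'
  4: (3,12) 1 'a'
  5: (12,14) 2 'ad'
  6: (14,2) 0 ''
  7: (2,17) 1 'b'
  8: (17,7) 2 'bc'
  9: (7,18) 0 ''
  10: (18,8) 1 'c'
  11: (8,11) 2 'ca'
  12: (11,4) 1 'c'
  13: (4,0) 0 ''
  14: (0,13) 2 'da'
  15: (13,16) 1 'd'
  16: (16,6) 3 'dbc'
  17: (6,15) 1 'd'
  18: (15,5) 4 'ddbc'

n(n+1)/2 = 19·20/2 = 190
Σ LCP = 0 + 1 + 1 + 2 + 1 + 2 + 0 + 1 + 2 + 0 + 1 + 2 + 1 + 0 + 2 + 1 + 3 + 1 + 4 = 25
distinct = 190 − 25 = 165

165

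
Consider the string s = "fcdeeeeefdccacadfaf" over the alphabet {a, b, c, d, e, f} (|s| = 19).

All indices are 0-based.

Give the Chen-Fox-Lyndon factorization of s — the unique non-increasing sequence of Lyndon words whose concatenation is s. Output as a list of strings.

["f", "cdeeeeefd", "c", "c", "acadfaf"]

emit factor 1: 'f' (i=0, period=1)
emit factor 2: 'cdeeeeefd' (i=1, period=9)
emit factor 3: 'c' (i=10, period=1)
emit factor 4: 'c' (i=11, period=1)
emit factor 5: 'acadfaf' (i=12, period=7)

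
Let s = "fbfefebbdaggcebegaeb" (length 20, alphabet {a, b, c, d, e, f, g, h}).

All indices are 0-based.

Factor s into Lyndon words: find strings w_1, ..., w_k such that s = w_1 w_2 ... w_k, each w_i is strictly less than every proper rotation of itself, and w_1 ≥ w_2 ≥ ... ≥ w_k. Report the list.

["f", "bfefe", "bbd", "aggcebeg", "aeb"]

emit factor 1: 'f' (i=0, period=1)
emit factor 2: 'bfefe' (i=1, period=5)
emit factor 3: 'bbd' (i=6, period=3)
emit factor 4: 'aggcebeg' (i=9, period=8)
emit factor 5: 'aeb' (i=17, period=3)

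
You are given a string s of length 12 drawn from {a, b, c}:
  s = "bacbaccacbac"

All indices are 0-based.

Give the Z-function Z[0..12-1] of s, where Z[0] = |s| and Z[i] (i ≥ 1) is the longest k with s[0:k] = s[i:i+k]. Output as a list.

[12, 0, 0, 3, 0, 0, 0, 0, 0, 3, 0, 0]

Z[0]=12
i=1: i≥r, start 0; Z[1]=0
i=2: i≥r, start 0; Z[2]=0
i=3: i≥r, start 0; Z[3]=3 grow→box=[3,6)
i=4: min(r-i=2, Z[1]=0)=0; Z[4]=0
i=5: min(r-i=1, Z[2]=0)=0; Z[5]=0
i=6: i≥r, start 0; Z[6]=0
i=7: i≥r, start 0; Z[7]=0
i=8: i≥r, start 0; Z[8]=0
i=9: i≥r, start 0; Z[9]=3 grow→box=[9,12)
i=10: min(r-i=2, Z[1]=0)=0; Z[10]=0
i=11: min(r-i=1, Z[2]=0)=0; Z[11]=0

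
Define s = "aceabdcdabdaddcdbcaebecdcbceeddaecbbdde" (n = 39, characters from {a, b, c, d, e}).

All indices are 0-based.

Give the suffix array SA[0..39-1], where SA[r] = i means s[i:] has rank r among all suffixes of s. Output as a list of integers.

sorted suffixes:
  #0 SA[0]=8  'abdaddcdbcaebecdcbceeddaecbbdde'
  #1 SA[1]=3  'abdcdabdaddcdbcaebecdcbceeddaecbbdde'
  #2 SA[2]=0  'aceabdcdabdaddcdbcaebecdcbceeddaecbbdde'
  #3 SA[3]=11  'addcdbcaebecdcbceeddaecbbdde'
  #4 SA[4]=18  'aebecdcbceeddaecbbdde'
  #5 SA[5]=31  'aecbbdde'
  #6 SA[6]=34  'bbdde'
  #7 SA[7]=16  'bcaebecdcbceeddaecbbdde'
  #8 SA[8]=25  'bceeddaecbbdde'
  #9 SA[9]=9  'bdaddcdbcaebecdcbceeddaecbbdde'
  #10 SA[10]=4  'bdcdabdaddcdbcaebecdcbceeddaecbbdde'
  #11 SA[11]=35  'bdde'
  #12 SA[12]=20  'becdcbceeddaecbbdde'
  #13 SA[13]=17  'caebecdcbceeddaecbbdde'
  #14 SA[14]=33  'cbbdde'
  #15 SA[15]=24  'cbceeddaecbbdde'
  #16 SA[16]=6  'cdabdaddcdbcaebecdcbceeddaecbbdde'
  #17 SA[17]=14  'cdbcaebecdcbceeddaecbbdde'
  #18 SA[18]=22  'cdcbceeddaecbbdde'
  #19 SA[19]=1  'ceabdcdabdaddcdbcaebecdcbceeddaecbbdde'
  #20 SA[20]=26  'ceeddaecbbdde'
  #21 SA[21]=7  'dabdaddcdbcaebecdcbceeddaecbbdde'
  #22 SA[22]=10  'daddcdbcaebecdcbceeddaecbbdde'
  #23 SA[23]=30  'daecbbdde'
  #24 SA[24]=15  'dbcaebecdcbceeddaecbbdde'
  #25 SA[25]=23  'dcbceeddaecbbdde'
  #26 SA[26]=5  'dcdabdaddcdbcaebecdcbceeddaecbbdde'
  #27 SA[27]=13  'dcdbcaebecdcbceeddaecbbdde'
  #28 SA[28]=29  'ddaecbbdde'
  #29 SA[29]=12  'ddcdbcaebecdcbceeddaecbbdde'
  #30 SA[30]=36  'dde'
  #31 SA[31]=37  'de'
  #32 SA[32]=38  'e'
  #33 SA[33]=2  'eabdcdabdaddcdbcaebecdcbceeddaecbbdde'
  #34 SA[34]=19  'ebecdcbceeddaecbbdde'
  #35 SA[35]=32  'ecbbdde'
  #36 SA[36]=21  'ecdcbceeddaecbbdde'
  #37 SA[37]=28  'eddaecbbdde'
  #38 SA[38]=27  'eeddaecbbdde'

[8, 3, 0, 11, 18, 31, 34, 16, 25, 9, 4, 35, 20, 17, 33, 24, 6, 14, 22, 1, 26, 7, 10, 30, 15, 23, 5, 13, 29, 12, 36, 37, 38, 2, 19, 32, 21, 28, 27]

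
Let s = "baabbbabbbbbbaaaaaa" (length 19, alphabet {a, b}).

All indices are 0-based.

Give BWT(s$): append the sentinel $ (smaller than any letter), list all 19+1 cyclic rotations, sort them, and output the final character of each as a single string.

aaaaaabbabb$bbbbabba

rank  rotation              last
    0  $baabbbabbbbbbaaaaaa  a
    1  a$baabbbabbbbbbaaaaa  a
    2  aa$baabbbabbbbbbaaaa  a
    3  aaa$baabbbabbbbbbaaa  a
    4  aaaa$baabbbabbbbbbaa  a
    5  aaaaa$baabbbabbbbbba  a
    6  aaaaaa$baabbbabbbbbb  b
    7  aabbbabbbbbbaaaaaa$b  b
    8  abbbabbbbbbaaaaaa$ba  a
    9  abbbbbbaaaaaa$baabbb  b
   10  baaaaaa$baabbbabbbbb  b
   11  baabbbabbbbbbaaaaaa$  $
   12  babbbbbbaaaaaa$baabb  b
   13  bbaaaaaa$baabbbabbbb  b
   14  bbabbbbbbaaaaaa$baab  b
   15  bbbaaaaaa$baabbbabbb  b
   16  bbbabbbbbbaaaaaa$baa  a
   17  bbbbaaaaaa$baabbbabb  b
   18  bbbbbaaaaaa$baabbbab  b
   19  bbbbbbaaaaaa$baabbba  a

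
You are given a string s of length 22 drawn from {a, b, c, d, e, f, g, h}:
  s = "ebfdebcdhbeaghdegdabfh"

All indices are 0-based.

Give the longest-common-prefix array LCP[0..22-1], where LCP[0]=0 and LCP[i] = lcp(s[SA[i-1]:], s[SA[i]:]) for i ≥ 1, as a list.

[0, 1, 0, 1, 1, 2, 0, 0, 1, 2, 1, 0, 1, 2, 1, 0, 1, 0, 1, 0, 1, 1]

rank→(start, suffix):
  0 → (18, 'abfh')
  1 → (11, 'aghdegdabfh')
  2 → (5, 'bcdhbeaghdegdabfh')
  3 → (9, 'beaghdegdabfh')
  4 → (1, 'bfdebcdhbeaghdegdabfh')
  5 → (19, 'bfh')
  6 → (6, 'cdhbeaghdegdabfh')
  7 → (17, 'dabfh')
  8 → (3, 'debcdhbeaghdegdabfh')
  9 → (14, 'degdabfh')
  10 → (7, 'dhbeaghdegdabfh')
  11 → (10, 'eaghdegdabfh')
  12 → (4, 'ebcdhbeaghdegdabfh')
  13 → (0, 'ebfdebcdhbeaghdegdabfh')
  14 → (15, 'egdabfh')
  15 → (2, 'fdebcdhbeaghdegdabfh')
  16 → (20, 'fh')
  17 → (16, 'gdabfh')
  18 → (12, 'ghdegdabfh')
  19 → (21, 'h')
  20 → (8, 'hbeaghdegdabfh')
  21 → (13, 'hdegdabfh')

SA = [18, 11, 5, 9, 1, 19, 6, 17, 3, 14, 7, 10, 4, 0, 15, 2, 20, 16, 12, 21, 8, 13]
rank  pair      lcp
   1  s[18:],s[11:]  1  'a'
   2  s[11:],s[5:]  0  ''
   3  s[5:],s[9:]  1  'b'
   4  s[9:],s[1:]  1  'b'
   5  s[1:],s[19:]  2  'bf'
   6  s[19:],s[6:]  0  ''
   7  s[6:],s[17:]  0  ''
   8  s[17:],s[3:]  1  'd'
   9  s[3:],s[14:]  2  'de'
  10  s[14:],s[7:]  1  'd'
  11  s[7:],s[10:]  0  ''
  12  s[10:],s[4:]  1  'e'
  13  s[4:],s[0:]  2  'eb'
  14  s[0:],s[15:]  1  'e'
  15  s[15:],s[2:]  0  ''
  16  s[2:],s[20:]  1  'f'
  17  s[20:],s[16:]  0  ''
  18  s[16:],s[12:]  1  'g'
  19  s[12:],s[21:]  0  ''
  20  s[21:],s[8:]  1  'h'
  21  s[8:],s[13:]  1  'h'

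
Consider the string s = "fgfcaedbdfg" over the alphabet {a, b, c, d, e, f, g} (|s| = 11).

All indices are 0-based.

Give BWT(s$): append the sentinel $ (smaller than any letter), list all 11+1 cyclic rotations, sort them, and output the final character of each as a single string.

rank  rotation      last
    0  $fgfcaedbdfg  g
    1  aedbdfg$fgfc  c
    2  bdfg$fgfcaed  d
    3  caedbdfg$fgf  f
    4  dbdfg$fgfcae  e
    5  dfg$fgfcaedb  b
    6  edbdfg$fgfca  a
    7  fcaedbdfg$fg  g
    8  fg$fgfcaedbd  d
    9  fgfcaedbdfg$  $
   10  g$fgfcaedbdf  f
   11  gfcaedbdfg$f  f

gcdfebagd$ff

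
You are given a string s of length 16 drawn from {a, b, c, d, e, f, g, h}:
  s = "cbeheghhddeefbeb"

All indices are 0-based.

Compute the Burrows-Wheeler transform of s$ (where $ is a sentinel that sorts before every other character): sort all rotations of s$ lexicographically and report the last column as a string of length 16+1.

befc$hdbdehbeeheg

rank  rotation           last
    0  $cbeheghhddeefbeb  b
    1  b$cbeheghhddeefbe  e
    2  beb$cbeheghhddeef  f
    3  beheghhddeefbeb$c  c
    4  cbeheghhddeefbeb$  $
    5  ddeefbeb$cbeheghh  h
    6  deefbeb$cbeheghhd  d
    7  eb$cbeheghhddeefb  b
    8  eefbeb$cbeheghhdd  d
    9  efbeb$cbeheghhdde  e
   10  eghhddeefbeb$cbeh  h
   11  eheghhddeefbeb$cb  b
   12  fbeb$cbeheghhddee  e
   13  ghhddeefbeb$cbehe  e
   14  hddeefbeb$cbehegh  h
   15  heghhddeefbeb$cbe  e
   16  hhddeefbeb$cbeheg  g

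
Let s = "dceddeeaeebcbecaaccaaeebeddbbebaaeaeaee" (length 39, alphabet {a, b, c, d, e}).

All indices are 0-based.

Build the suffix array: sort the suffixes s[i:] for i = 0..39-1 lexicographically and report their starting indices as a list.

rank→(start, suffix):
  0 → (15, 'aaccaaeebeddbbebaaeaeaee')
  1 → (31, 'aaeaeaee')
  2 → (19, 'aaeebeddbbebaaeaeaee')
  3 → (16, 'accaaeebeddbbebaaeaeaee')
  4 → (32, 'aeaeaee')
  5 → (34, 'aeaee')
  6 → (36, 'aee')
  7 → (7, 'aeebcbecaaccaaeebeddbbebaaeaeaee')
  8 → (20, 'aeebeddbbebaaeaeaee')
  9 → (30, 'baaeaeaee')
  10 → (27, 'bbebaaeaeaee')
  11 → (10, 'bcbecaaccaaeebeddbbebaaeaeaee')
  12 → (28, 'bebaaeaeaee')
  13 → (12, 'becaaccaaeebeddbbebaaeaeaee')
  14 → (23, 'beddbbebaaeaeaee')
  15 → (14, 'caaccaaeebeddbbebaaeaeaee')
  16 → (18, 'caaeebeddbbebaaeaeaee')
  17 → (11, 'cbecaaccaaeebeddbbebaaeaeaee')
  18 → (17, 'ccaaeebeddbbebaaeaeaee')
  19 → (1, 'ceddeeaeebcbecaaccaaeebeddbbebaaeaeaee')
  20 → (26, 'dbbebaaeaeaee')
  21 → (0, 'dceddeeaeebcbecaaccaaeebeddbbebaaeaeaee')
  22 → (25, 'ddbbebaaeaeaee')
  23 → (3, 'ddeeaeebcbecaaccaaeebeddbbebaaeaeaee')
  24 → (4, 'deeaeebcbecaaccaaeebeddbbebaaeaeaee')
  25 → (38, 'e')
  26 → (33, 'eaeaee')
  27 → (35, 'eaee')
  28 → (6, 'eaeebcbecaaccaaeebeddbbebaaeaeaee')
  29 → (29, 'ebaaeaeaee')
  30 → (9, 'ebcbecaaccaaeebeddbbebaaeaeaee')
  31 → (22, 'ebeddbbebaaeaeaee')
  32 → (13, 'ecaaccaaeebeddbbebaaeaeaee')
  33 → (24, 'eddbbebaaeaeaee')
  34 → (2, 'eddeeaeebcbecaaccaaeebeddbbebaaeaeaee')
  35 → (37, 'ee')
  36 → (5, 'eeaeebcbecaaccaaeebeddbbebaaeaeaee')
  37 → (8, 'eebcbecaaccaaeebeddbbebaaeaeaee')
  38 → (21, 'eebeddbbebaaeaeaee')

[15, 31, 19, 16, 32, 34, 36, 7, 20, 30, 27, 10, 28, 12, 23, 14, 18, 11, 17, 1, 26, 0, 25, 3, 4, 38, 33, 35, 6, 29, 9, 22, 13, 24, 2, 37, 5, 8, 21]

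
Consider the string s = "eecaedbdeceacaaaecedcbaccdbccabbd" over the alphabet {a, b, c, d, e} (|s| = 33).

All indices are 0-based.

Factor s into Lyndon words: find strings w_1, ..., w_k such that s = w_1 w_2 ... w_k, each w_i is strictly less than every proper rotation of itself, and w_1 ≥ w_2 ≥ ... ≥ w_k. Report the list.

["e", "e", "c", "aedbdece", "ac", "aaaecedcbaccdbccabbd"]

emit factor 1: 'e' (i=0, period=1)
emit factor 2: 'e' (i=1, period=1)
emit factor 3: 'c' (i=2, period=1)
emit factor 4: 'aedbdece' (i=3, period=8)
emit factor 5: 'ac' (i=11, period=2)
emit factor 6: 'aaaecedcbaccdbccabbd' (i=13, period=20)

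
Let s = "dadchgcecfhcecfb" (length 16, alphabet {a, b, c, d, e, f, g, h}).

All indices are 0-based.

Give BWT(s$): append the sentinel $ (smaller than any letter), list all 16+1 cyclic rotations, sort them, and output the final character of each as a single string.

rank  rotation           last
    0  $dadchgcecfhcecfb  b
    1  adchgcecfhcecfb$d  d
    2  b$dadchgcecfhcecf  f
    3  cecfb$dadchgcecfh  h
    4  cecfhcecfb$dadchg  g
    5  cfb$dadchgcecfhce  e
    6  cfhcecfb$dadchgce  e
    7  chgcecfhcecfb$dad  d
    8  dadchgcecfhcecfb$  $
    9  dchgcecfhcecfb$da  a
   10  ecfb$dadchgcecfhc  c
   11  ecfhcecfb$dadchgc  c
   12  fb$dadchgcecfhcec  c
   13  fhcecfb$dadchgcec  c
   14  gcecfhcecfb$dadch  h
   15  hcecfb$dadchgcecf  f
   16  hgcecfhcecfb$dadc  c

bdfhgeed$acccchfc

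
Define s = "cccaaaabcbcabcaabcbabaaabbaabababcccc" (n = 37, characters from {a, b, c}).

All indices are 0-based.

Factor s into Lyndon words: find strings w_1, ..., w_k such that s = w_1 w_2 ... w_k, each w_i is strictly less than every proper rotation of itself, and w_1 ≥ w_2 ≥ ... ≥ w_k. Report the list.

["c", "c", "c", "aaaabcbcabcaabcbabaaabbaabababcccc"]

emit factor 1: 'c' (i=0, period=1)
emit factor 2: 'c' (i=1, period=1)
emit factor 3: 'c' (i=2, period=1)
emit factor 4: 'aaaabcbcabcaabcbabaaabbaabababcccc' (i=3, period=34)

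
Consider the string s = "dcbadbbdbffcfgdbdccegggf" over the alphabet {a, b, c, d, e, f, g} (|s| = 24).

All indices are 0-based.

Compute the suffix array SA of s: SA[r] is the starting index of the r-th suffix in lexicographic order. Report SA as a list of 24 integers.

rank→(start, suffix):
  0 → (3, 'adbbdbffcfgdbdccegggf')
  1 → (2, 'badbbdbffcfgdbdccegggf')
  2 → (5, 'bbdbffcfgdbdccegggf')
  3 → (6, 'bdbffcfgdbdccegggf')
  4 → (15, 'bdccegggf')
  5 → (8, 'bffcfgdbdccegggf')
  6 → (1, 'cbadbbdbffcfgdbdccegggf')
  7 → (17, 'ccegggf')
  8 → (18, 'cegggf')
  9 → (11, 'cfgdbdccegggf')
  10 → (4, 'dbbdbffcfgdbdccegggf')
  11 → (14, 'dbdccegggf')
  12 → (7, 'dbffcfgdbdccegggf')
  13 → (0, 'dcbadbbdbffcfgdbdccegggf')
  14 → (16, 'dccegggf')
  15 → (19, 'egggf')
  16 → (23, 'f')
  17 → (10, 'fcfgdbdccegggf')
  18 → (9, 'ffcfgdbdccegggf')
  19 → (12, 'fgdbdccegggf')
  20 → (13, 'gdbdccegggf')
  21 → (22, 'gf')
  22 → (21, 'ggf')
  23 → (20, 'gggf')

[3, 2, 5, 6, 15, 8, 1, 17, 18, 11, 4, 14, 7, 0, 16, 19, 23, 10, 9, 12, 13, 22, 21, 20]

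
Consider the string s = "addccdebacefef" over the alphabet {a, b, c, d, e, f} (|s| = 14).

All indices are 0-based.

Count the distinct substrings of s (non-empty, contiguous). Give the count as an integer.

96

rank | idx | suffix
   0 |   8 | acefef
   1 |   0 | addccdebacefef
   2 |   7 | bacefef
   3 |   3 | ccdebacefef
   4 |   4 | cdebacefef
   5 |   9 | cefef
   6 |   2 | dccdebacefef
   7 |   1 | ddccdebacefef
   8 |   5 | debacefef
   9 |   6 | ebacefef
  10 |  12 | ef
  11 |  10 | efef
  12 |  13 | f
  13 |  11 | fef

SA = [8, 0, 7, 3, 4, 9, 2, 1, 5, 6, 12, 10, 13, 11]
[i] adj suffixes → lcp
  [1] 8/0 → 1 ('a')
  [2] 0/7 → 0 ('')
  [3] 7/3 → 0 ('')
  [4] 3/4 → 1 ('c')
  [5] 4/9 → 1 ('c')
  [6] 9/2 → 0 ('')
  [7] 2/1 → 1 ('d')
  [8] 1/5 → 1 ('d')
  [9] 5/6 → 0 ('')
  [10] 6/12 → 1 ('e')
  [11] 12/10 → 2 ('ef')
  [12] 10/13 → 0 ('')
  [13] 13/11 → 1 ('f')

n(n+1)/2 = 14·15/2 = 105
Σ LCP = 0 + 1 + 0 + 0 + 1 + 1 + 0 + 1 + 1 + 0 + 1 + 2 + 0 + 1 = 9
distinct = 105 − 9 = 96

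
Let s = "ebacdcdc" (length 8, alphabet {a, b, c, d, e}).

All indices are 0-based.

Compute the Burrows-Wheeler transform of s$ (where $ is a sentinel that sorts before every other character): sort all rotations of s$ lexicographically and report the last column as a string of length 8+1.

rank  rotation   last
    0  $ebacdcdc  c
    1  acdcdc$eb  b
    2  bacdcdc$e  e
    3  c$ebacdcd  d
    4  cdc$ebacd  d
    5  cdcdc$eba  a
    6  dc$ebacdc  c
    7  dcdc$ebac  c
    8  ebacdcdc$  $

cbeddacc$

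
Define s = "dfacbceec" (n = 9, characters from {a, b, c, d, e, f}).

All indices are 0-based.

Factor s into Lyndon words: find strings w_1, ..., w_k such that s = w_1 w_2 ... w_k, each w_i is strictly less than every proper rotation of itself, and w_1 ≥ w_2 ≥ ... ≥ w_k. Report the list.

["df", "acbceec"]

emit factor 1: 'df' (i=0, period=2)
emit factor 2: 'acbceec' (i=2, period=7)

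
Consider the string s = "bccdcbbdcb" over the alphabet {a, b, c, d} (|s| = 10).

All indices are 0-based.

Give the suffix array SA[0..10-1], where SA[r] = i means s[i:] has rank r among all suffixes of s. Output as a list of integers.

[9, 5, 0, 6, 8, 4, 1, 2, 7, 3]

rank | idx | suffix
   0 |   9 | b
   1 |   5 | bbdcb
   2 |   0 | bccdcbbdcb
   3 |   6 | bdcb
   4 |   8 | cb
   5 |   4 | cbbdcb
   6 |   1 | ccdcbbdcb
   7 |   2 | cdcbbdcb
   8 |   7 | dcb
   9 |   3 | dcbbdcb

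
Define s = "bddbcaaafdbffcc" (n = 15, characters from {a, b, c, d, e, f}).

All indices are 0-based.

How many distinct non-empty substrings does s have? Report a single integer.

rank→(start, suffix):
  0 → (5, 'aaafdbffcc')
  1 → (6, 'aafdbffcc')
  2 → (7, 'afdbffcc')
  3 → (3, 'bcaaafdbffcc')
  4 → (0, 'bddbcaaafdbffcc')
  5 → (10, 'bffcc')
  6 → (14, 'c')
  7 → (4, 'caaafdbffcc')
  8 → (13, 'cc')
  9 → (2, 'dbcaaafdbffcc')
  10 → (9, 'dbffcc')
  11 → (1, 'ddbcaaafdbffcc')
  12 → (12, 'fcc')
  13 → (8, 'fdbffcc')
  14 → (11, 'ffcc')

SA = [5, 6, 7, 3, 0, 10, 14, 4, 13, 2, 9, 1, 12, 8, 11]
[i] adj suffixes → lcp
  [1] 5/6 → 2 ('aa')
  [2] 6/7 → 1 ('a')
  [3] 7/3 → 0 ('')
  [4] 3/0 → 1 ('b')
  [5] 0/10 → 1 ('b')
  [6] 10/14 → 0 ('')
  [7] 14/4 → 1 ('c')
  [8] 4/13 → 1 ('c')
  [9] 13/2 → 0 ('')
  [10] 2/9 → 2 ('db')
  [11] 9/1 → 1 ('d')
  [12] 1/12 → 0 ('')
  [13] 12/8 → 1 ('f')
  [14] 8/11 → 1 ('f')

n(n+1)/2 = 15·16/2 = 120
Σ LCP = 0 + 2 + 1 + 0 + 1 + 1 + 0 + 1 + 1 + 0 + 2 + 1 + 0 + 1 + 1 = 12
distinct = 120 − 12 = 108

108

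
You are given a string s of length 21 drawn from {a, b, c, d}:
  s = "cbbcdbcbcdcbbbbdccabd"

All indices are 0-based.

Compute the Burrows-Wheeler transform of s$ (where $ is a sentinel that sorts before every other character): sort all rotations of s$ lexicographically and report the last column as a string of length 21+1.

dccbcbdbcabcd$bdbbbccb

rank  rotation                last
    0  $cbbcdbcbcdcbbbbdccabd  d
    1  abd$cbbcdbcbcdcbbbbdcc  c
    2  bbbbdccabd$cbbcdbcbcdc  c
    3  bbbdccabd$cbbcdbcbcdcb  b
    4  bbcdbcbcdcbbbbdccabd$c  c
    5  bbdccabd$cbbcdbcbcdcbb  b
    6  bcbcdcbbbbdccabd$cbbcd  d
    7  bcdbcbcdcbbbbdccabd$cb  b
    8  bcdcbbbbdccabd$cbbcdbc  c
    9  bd$cbbcdbcbcdcbbbbdcca  a
   10  bdccabd$cbbcdbcbcdcbbb  b
   11  cabd$cbbcdbcbcdcbbbbdc  c
   12  cbbbbdccabd$cbbcdbcbcd  d
   13  cbbcdbcbcdcbbbbdccabd$  $
   14  cbcdcbbbbdccabd$cbbcdb  b
   15  ccabd$cbbcdbcbcdcbbbbd  d
   16  cdbcbcdcbbbbdccabd$cbb  b
   17  cdcbbbbdccabd$cbbcdbcb  b
   18  d$cbbcdbcbcdcbbbbdccab  b
   19  dbcbcdcbbbbdccabd$cbbc  c
   20  dcbbbbdccabd$cbbcdbcbc  c
   21  dccabd$cbbcdbcbcdcbbbb  b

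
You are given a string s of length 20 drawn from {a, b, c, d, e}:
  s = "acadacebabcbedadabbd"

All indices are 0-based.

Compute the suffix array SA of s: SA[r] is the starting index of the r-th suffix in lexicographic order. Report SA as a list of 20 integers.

[16, 8, 0, 4, 14, 2, 7, 17, 9, 18, 11, 1, 10, 5, 19, 15, 3, 13, 6, 12]

rank→(start, suffix):
  0 → (16, 'abbd')
  1 → (8, 'abcbedadabbd')
  2 → (0, 'acadacebabcbedadabbd')
  3 → (4, 'acebabcbedadabbd')
  4 → (14, 'adabbd')
  5 → (2, 'adacebabcbedadabbd')
  6 → (7, 'babcbedadabbd')
  7 → (17, 'bbd')
  8 → (9, 'bcbedadabbd')
  9 → (18, 'bd')
  10 → (11, 'bedadabbd')
  11 → (1, 'cadacebabcbedadabbd')
  12 → (10, 'cbedadabbd')
  13 → (5, 'cebabcbedadabbd')
  14 → (19, 'd')
  15 → (15, 'dabbd')
  16 → (3, 'dacebabcbedadabbd')
  17 → (13, 'dadabbd')
  18 → (6, 'ebabcbedadabbd')
  19 → (12, 'edadabbd')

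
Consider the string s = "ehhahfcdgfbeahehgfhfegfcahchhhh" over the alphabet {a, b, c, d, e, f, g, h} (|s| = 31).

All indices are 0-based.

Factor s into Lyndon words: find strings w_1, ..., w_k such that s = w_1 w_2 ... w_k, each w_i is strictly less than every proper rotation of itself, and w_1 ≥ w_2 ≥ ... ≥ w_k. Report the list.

emit factor 1: 'ehh' (i=0, period=3)
emit factor 2: 'ahfcdgfbe' (i=3, period=9)
emit factor 3: 'ahehgfhfegfc' (i=12, period=12)
emit factor 4: 'ahchhhh' (i=24, period=7)

["ehh", "ahfcdgfbe", "ahehgfhfegfc", "ahchhhh"]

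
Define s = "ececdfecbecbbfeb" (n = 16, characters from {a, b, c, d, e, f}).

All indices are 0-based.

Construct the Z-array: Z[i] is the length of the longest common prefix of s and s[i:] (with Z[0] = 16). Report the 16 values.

Z[0]=16
i=1: fresh scan; Z[1]=0
i=2: fresh scan; Z[2]=2 scan→box=[2,4)
i=3: min(r-i=1, Z[1]=0)=0; Z[3]=0
i=4: fresh scan; Z[4]=0
i=5: fresh scan; Z[5]=0
i=6: fresh scan; Z[6]=2 scan→box=[6,8)
i=7: min(r-i=1, Z[1]=0)=0; Z[7]=0
i=8: fresh scan; Z[8]=0
i=9: fresh scan; Z[9]=2 scan→box=[9,11)
i=10: min(r-i=1, Z[1]=0)=0; Z[10]=0
i=11: fresh scan; Z[11]=0
i=12: fresh scan; Z[12]=0
i=13: fresh scan; Z[13]=0
i=14: fresh scan; Z[14]=1 scan→box=[14,15)
i=15: fresh scan; Z[15]=0

[16, 0, 2, 0, 0, 0, 2, 0, 0, 2, 0, 0, 0, 0, 1, 0]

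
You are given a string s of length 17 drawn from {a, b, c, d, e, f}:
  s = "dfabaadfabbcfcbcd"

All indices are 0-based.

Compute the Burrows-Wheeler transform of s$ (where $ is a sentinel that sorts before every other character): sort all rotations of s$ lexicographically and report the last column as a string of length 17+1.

dbffaaacbfbbc$addc

rank  rotation            last
    0  $dfabaadfabbcfcbcd  d
    1  aadfabbcfcbcd$dfab  b
    2  abaadfabbcfcbcd$df  f
    3  abbcfcbcd$dfabaadf  f
    4  adfabbcfcbcd$dfaba  a
    5  baadfabbcfcbcd$dfa  a
    6  bbcfcbcd$dfabaadfa  a
    7  bcd$dfabaadfabbcfc  c
    8  bcfcbcd$dfabaadfab  b
    9  cbcd$dfabaadfabbcf  f
   10  cd$dfabaadfabbcfcb  b
   11  cfcbcd$dfabaadfabb  b
   12  d$dfabaadfabbcfcbc  c
   13  dfabaadfabbcfcbcd$  $
   14  dfabbcfcbcd$dfabaa  a
   15  fabaadfabbcfcbcd$d  d
   16  fabbcfcbcd$dfabaad  d
   17  fcbcd$dfabaadfabbc  c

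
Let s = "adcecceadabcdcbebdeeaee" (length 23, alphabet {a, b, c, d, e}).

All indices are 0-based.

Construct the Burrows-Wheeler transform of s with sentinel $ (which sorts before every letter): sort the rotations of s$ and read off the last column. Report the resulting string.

rank  rotation                  last
    0  $adcecceadabcdcbebdeeaee  e
    1  abcdcbebdeeaee$adceccead  d
    2  adabcdcbebdeeaee$adcecce  e
    3  adcecceadabcdcbebdeeaee$  $
    4  aee$adcecceadabcdcbebdee  e
    5  bcdcbebdeeaee$adcecceada  a
    6  bdeeaee$adcecceadabcdcbe  e
    7  bebdeeaee$adcecceadabcdc  c
    8  cbebdeeaee$adcecceadabcd  d
    9  cceadabcdcbebdeeaee$adce  e
   10  cdcbebdeeaee$adcecceadab  b
   11  ceadabcdcbebdeeaee$adcec  c
   12  cecceadabcdcbebdeeaee$ad  d
   13  dabcdcbebdeeaee$adceccea  a
   14  dcbebdeeaee$adcecceadabc  c
   15  dcecceadabcdcbebdeeaee$a  a
   16  deeaee$adcecceadabcdcbeb  b
   17  e$adcecceadabcdcbebdeeae  e
   18  eadabcdcbebdeeaee$adcecc  c
   19  eaee$adcecceadabcdcbebde  e
   20  ebdeeaee$adcecceadabcdcb  b
   21  ecceadabcdcbebdeeaee$adc  c
   22  ee$adcecceadabcdcbebdeea  a
   23  eeaee$adcecceadabcdcbebd  d

ede$eaecdebcdacabecebcad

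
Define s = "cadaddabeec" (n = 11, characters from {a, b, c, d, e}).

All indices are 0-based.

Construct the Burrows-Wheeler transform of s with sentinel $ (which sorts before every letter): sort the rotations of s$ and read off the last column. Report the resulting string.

cdcdae$daaeb

rank  rotation      last
    0  $cadaddabeec  c
    1  abeec$cadadd  d
    2  adaddabeec$c  c
    3  addabeec$cad  d
    4  beec$cadadda  a
    5  c$cadaddabee  e
    6  cadaddabeec$  $
    7  dabeec$cadad  d
    8  daddabeec$ca  a
    9  ddabeec$cada  a
   10  ec$cadaddabe  e
   11  eec$cadaddab  b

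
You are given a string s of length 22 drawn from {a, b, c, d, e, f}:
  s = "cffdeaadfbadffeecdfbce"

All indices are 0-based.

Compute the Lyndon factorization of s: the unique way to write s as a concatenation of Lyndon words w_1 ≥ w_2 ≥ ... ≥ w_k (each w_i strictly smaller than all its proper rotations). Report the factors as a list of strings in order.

emit factor 1: 'cffde' (i=0, period=5)
emit factor 2: 'aadfbadffeecdfbce' (i=5, period=17)

["cffde", "aadfbadffeecdfbce"]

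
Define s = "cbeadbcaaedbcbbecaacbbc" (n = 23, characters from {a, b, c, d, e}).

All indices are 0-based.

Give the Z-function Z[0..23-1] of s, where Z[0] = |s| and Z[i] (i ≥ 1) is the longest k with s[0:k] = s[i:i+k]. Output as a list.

Z[0]=23
i=1: fresh scan; Z[1]=0
i=2: fresh scan; Z[2]=0
i=3: fresh scan; Z[3]=0
i=4: fresh scan; Z[4]=0
i=5: fresh scan; Z[5]=0
i=6: fresh scan; Z[6]=1 extend→box=[6,7)
i=7: fresh scan; Z[7]=0
i=8: fresh scan; Z[8]=0
i=9: fresh scan; Z[9]=0
i=10: fresh scan; Z[10]=0
i=11: fresh scan; Z[11]=0
i=12: fresh scan; Z[12]=2 extend→box=[12,14)
i=13: min(r-i=1, Z[1]=0)=0; Z[13]=0
i=14: fresh scan; Z[14]=0
i=15: fresh scan; Z[15]=0
i=16: fresh scan; Z[16]=1 extend→box=[16,17)
i=17: fresh scan; Z[17]=0
i=18: fresh scan; Z[18]=0
i=19: fresh scan; Z[19]=2 extend→box=[19,21)
i=20: min(r-i=1, Z[1]=0)=0; Z[20]=0
i=21: fresh scan; Z[21]=0
i=22: fresh scan; Z[22]=1 extend→box=[22,23)

[23, 0, 0, 0, 0, 0, 1, 0, 0, 0, 0, 0, 2, 0, 0, 0, 1, 0, 0, 2, 0, 0, 1]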